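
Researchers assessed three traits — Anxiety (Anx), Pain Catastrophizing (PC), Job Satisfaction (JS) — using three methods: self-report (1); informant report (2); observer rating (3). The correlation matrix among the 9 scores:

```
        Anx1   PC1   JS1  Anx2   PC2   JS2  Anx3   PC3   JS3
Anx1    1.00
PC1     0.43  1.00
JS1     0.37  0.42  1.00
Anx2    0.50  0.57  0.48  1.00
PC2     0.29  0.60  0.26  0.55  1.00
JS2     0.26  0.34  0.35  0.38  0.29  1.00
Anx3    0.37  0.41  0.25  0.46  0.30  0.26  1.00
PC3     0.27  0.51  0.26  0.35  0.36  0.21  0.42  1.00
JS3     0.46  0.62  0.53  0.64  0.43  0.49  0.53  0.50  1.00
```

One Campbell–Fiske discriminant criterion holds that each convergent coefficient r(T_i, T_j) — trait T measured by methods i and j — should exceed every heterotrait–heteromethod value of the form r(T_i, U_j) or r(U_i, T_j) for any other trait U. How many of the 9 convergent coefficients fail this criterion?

Each convergent coefficient versus the relevant comparison correlations:
Anx (methods 1·2): 0.50 vs {0.29, 0.57, 0.26, 0.48} → fail.
Anx (methods 1·3): 0.37 vs {0.27, 0.41, 0.46, 0.25} → fail.
Anx (methods 2·3): 0.46 vs {0.35, 0.30, 0.64, 0.26} → fail.
PC (methods 1·2): 0.60 vs {0.57, 0.29, 0.34, 0.26} → pass.
PC (methods 1·3): 0.51 vs {0.41, 0.27, 0.62, 0.26} → fail.
PC (methods 2·3): 0.36 vs {0.30, 0.35, 0.43, 0.21} → fail.
JS (methods 1·2): 0.35 vs {0.48, 0.26, 0.26, 0.34} → fail.
JS (methods 1·3): 0.53 vs {0.25, 0.46, 0.26, 0.62} → fail.
JS (methods 2·3): 0.49 vs {0.26, 0.64, 0.21, 0.43} → fail.
8 of 9 fail.

8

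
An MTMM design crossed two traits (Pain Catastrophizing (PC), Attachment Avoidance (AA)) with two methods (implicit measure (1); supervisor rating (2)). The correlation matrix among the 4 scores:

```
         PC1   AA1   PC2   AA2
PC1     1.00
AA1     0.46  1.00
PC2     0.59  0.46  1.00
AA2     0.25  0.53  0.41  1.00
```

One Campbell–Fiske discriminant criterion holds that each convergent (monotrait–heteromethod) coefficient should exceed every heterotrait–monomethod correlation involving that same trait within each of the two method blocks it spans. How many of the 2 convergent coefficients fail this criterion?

Each convergent coefficient versus the relevant comparison correlations:
PC (methods 1·2): 0.59 vs {0.46, 0.41} → pass.
AA (methods 1·2): 0.53 vs {0.46, 0.41} → pass.
0 of 2 fail.

0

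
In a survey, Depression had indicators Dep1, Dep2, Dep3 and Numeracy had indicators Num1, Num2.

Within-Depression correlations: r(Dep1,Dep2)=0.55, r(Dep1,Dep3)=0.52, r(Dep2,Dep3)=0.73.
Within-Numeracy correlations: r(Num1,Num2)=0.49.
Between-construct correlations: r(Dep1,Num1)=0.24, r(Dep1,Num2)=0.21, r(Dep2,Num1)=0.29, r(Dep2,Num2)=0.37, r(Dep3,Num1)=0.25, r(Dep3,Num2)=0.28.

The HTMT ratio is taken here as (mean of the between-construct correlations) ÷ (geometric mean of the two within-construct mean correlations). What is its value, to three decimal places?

0.504

Between-construct mean = 1.64/6 = 0.2733.
Mean within-Dep = 1.80/3 = 0.6000; mean within-Num = 0.49/1 = 0.4900.
Geometric mean = √(0.6000 × 0.4900) = 0.5422.
HTMT = 0.2733 / 0.5422 = 0.504.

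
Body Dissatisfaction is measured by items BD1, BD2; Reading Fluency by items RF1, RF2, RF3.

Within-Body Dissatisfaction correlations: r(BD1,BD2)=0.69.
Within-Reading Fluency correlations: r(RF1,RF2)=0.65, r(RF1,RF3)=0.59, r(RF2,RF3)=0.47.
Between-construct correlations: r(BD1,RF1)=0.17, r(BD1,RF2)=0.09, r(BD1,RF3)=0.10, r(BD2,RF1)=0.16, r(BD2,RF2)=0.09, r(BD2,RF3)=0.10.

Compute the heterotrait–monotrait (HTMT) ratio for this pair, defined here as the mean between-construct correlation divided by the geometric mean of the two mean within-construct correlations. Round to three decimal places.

0.189

Mean between = 0.71/6 = 0.1183.
Mean within-BD = 0.69/1 = 0.6900; mean within-RF = 1.71/3 = 0.5700.
Geometric mean = √(0.6900 × 0.5700) = 0.6271.
HTMT = 0.1183 / 0.6271 = 0.189.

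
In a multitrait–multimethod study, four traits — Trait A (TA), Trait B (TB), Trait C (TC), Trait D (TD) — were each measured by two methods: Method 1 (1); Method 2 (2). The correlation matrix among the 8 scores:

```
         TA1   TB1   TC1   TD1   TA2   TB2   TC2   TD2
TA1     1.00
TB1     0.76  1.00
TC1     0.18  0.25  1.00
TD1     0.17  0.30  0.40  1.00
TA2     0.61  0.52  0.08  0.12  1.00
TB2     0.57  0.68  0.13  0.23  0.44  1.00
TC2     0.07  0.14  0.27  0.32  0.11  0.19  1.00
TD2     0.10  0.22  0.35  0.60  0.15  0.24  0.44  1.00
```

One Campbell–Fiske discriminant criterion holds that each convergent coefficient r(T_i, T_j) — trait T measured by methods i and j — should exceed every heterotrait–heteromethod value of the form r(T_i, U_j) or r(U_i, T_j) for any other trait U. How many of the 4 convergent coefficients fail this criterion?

1

Checking each validity diagonal entry against its comparison values:
TA (methods 1·2): 0.61 vs {0.57, 0.52, 0.07, 0.08, 0.10, 0.12} → pass.
TB (methods 1·2): 0.68 vs {0.52, 0.57, 0.14, 0.13, 0.22, 0.23} → pass.
TC (methods 1·2): 0.27 vs {0.08, 0.07, 0.13, 0.14, 0.35, 0.32} → fail.
TD (methods 1·2): 0.60 vs {0.12, 0.10, 0.23, 0.22, 0.32, 0.35} → pass.
1 of 4 fail.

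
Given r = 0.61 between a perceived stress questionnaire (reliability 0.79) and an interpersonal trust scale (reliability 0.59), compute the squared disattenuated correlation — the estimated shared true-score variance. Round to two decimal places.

Disattenuated r = 0.61 / √(0.79 × 0.59) = 0.61 / 0.6827 = 0.8935.
Shared true-score variance = 0.8935² = 0.7983 ≈ 0.80.

0.80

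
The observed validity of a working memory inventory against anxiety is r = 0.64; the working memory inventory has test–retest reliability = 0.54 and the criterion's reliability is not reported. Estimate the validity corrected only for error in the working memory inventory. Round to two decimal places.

Single correction: r_c = r_obs / √r_xx = 0.64 / √0.54 = 0.64 / 0.7348 ≈ 0.87.

0.87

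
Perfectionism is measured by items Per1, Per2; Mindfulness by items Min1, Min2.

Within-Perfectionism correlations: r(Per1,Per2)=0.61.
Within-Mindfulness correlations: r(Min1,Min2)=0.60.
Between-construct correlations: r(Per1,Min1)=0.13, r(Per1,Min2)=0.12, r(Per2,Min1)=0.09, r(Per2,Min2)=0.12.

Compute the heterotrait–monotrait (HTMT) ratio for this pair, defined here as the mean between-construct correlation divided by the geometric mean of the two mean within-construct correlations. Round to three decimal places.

0.190

Mean between = 0.46/4 = 0.1150.
Mean within-Per = 0.61/1 = 0.6100; mean within-Min = 0.60/1 = 0.6000.
Geometric mean = √(0.6100 × 0.6000) = 0.6050.
HTMT = 0.1150 / 0.6050 = 0.190.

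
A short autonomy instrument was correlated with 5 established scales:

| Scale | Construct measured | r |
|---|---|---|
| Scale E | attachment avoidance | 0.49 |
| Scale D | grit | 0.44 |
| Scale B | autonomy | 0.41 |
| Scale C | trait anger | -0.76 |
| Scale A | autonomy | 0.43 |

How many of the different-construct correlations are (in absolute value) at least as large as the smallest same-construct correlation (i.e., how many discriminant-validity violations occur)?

Convergent (same construct = autonomy): Scale B, Scale A.
Smallest convergent = 0.41. Discriminant |r|: 0.49, 0.44, 0.76; count ≥ 0.41 → 3.

3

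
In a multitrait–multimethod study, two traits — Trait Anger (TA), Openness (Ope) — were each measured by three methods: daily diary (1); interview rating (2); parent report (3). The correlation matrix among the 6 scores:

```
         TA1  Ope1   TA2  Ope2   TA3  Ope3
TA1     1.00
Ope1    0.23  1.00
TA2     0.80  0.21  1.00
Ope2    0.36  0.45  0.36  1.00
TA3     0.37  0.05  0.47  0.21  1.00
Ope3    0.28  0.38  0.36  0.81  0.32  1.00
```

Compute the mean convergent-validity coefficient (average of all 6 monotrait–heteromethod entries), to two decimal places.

Convergent values: 0.80, 0.37, 0.47, 0.45, 0.38, 0.81; mean = 3.28/6 = 0.55.

0.55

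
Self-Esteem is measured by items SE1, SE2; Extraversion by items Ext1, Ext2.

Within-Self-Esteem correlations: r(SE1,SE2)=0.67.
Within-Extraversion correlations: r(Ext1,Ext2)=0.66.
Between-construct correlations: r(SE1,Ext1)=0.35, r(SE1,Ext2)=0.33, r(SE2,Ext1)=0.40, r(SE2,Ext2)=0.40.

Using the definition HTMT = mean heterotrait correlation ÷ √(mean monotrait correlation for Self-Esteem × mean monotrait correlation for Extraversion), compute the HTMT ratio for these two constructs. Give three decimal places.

0.556

Between-construct mean = 1.48/4 = 0.3700.
Mean within-SE = 0.67/1 = 0.6700; mean within-Ext = 0.66/1 = 0.6600.
Geometric mean = √(0.6700 × 0.6600) = 0.6650.
HTMT = 0.3700 / 0.6650 = 0.556.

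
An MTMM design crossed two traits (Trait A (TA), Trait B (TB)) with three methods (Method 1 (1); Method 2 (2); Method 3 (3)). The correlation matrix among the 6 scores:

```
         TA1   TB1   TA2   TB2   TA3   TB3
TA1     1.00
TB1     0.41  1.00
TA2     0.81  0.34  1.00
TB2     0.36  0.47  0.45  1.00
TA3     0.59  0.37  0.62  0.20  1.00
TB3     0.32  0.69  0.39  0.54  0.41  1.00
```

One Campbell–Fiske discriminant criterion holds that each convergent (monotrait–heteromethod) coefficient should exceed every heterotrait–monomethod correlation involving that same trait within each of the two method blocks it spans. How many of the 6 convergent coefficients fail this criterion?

Checking each validity diagonal entry against its comparison values:
TA (methods 1·2): 0.81 vs {0.41, 0.45} → pass.
TA (methods 1·3): 0.59 vs {0.41, 0.41} → pass.
TA (methods 2·3): 0.62 vs {0.45, 0.41} → pass.
TB (methods 1·2): 0.47 vs {0.41, 0.45} → pass.
TB (methods 1·3): 0.69 vs {0.41, 0.41} → pass.
TB (methods 2·3): 0.54 vs {0.45, 0.41} → pass.
0 of 6 fail.

0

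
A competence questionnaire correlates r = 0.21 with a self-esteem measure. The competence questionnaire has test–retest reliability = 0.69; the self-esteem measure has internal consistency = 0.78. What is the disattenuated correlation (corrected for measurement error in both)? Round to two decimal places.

0.29

r_true = r_obs / √(r_xx · r_yy) = 0.21 / √(0.69 × 0.78) = 0.21 / √0.5382 = 0.21 / 0.7336 ≈ 0.29.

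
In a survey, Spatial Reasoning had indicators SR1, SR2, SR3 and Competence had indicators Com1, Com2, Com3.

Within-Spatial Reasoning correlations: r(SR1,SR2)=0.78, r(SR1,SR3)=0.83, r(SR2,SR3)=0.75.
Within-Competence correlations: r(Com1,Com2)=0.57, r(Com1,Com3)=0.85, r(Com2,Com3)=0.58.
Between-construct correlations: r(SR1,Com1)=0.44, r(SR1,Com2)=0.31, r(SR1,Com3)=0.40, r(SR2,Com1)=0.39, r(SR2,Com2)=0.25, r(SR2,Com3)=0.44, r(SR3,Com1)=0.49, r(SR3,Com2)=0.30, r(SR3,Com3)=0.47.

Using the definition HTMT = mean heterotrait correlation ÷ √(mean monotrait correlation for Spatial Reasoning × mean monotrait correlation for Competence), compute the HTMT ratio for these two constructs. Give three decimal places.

Between-construct mean = 3.49/9 = 0.3878.
Mean within-SR = 2.36/3 = 0.7867; mean within-Com = 2.00/3 = 0.6667.
Geometric mean = √(0.7867 × 0.6667) = 0.7242.
HTMT = 0.3878 / 0.7242 = 0.535.

0.535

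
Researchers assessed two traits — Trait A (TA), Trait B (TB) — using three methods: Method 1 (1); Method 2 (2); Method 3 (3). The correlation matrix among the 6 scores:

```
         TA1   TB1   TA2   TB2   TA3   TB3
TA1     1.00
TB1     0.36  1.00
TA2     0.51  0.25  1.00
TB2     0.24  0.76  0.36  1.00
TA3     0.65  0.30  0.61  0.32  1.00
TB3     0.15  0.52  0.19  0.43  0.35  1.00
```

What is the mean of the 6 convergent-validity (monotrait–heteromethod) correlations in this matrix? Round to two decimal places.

0.58

Convergent values: 0.51, 0.65, 0.61, 0.76, 0.52, 0.43; mean = 3.48/6 = 0.58.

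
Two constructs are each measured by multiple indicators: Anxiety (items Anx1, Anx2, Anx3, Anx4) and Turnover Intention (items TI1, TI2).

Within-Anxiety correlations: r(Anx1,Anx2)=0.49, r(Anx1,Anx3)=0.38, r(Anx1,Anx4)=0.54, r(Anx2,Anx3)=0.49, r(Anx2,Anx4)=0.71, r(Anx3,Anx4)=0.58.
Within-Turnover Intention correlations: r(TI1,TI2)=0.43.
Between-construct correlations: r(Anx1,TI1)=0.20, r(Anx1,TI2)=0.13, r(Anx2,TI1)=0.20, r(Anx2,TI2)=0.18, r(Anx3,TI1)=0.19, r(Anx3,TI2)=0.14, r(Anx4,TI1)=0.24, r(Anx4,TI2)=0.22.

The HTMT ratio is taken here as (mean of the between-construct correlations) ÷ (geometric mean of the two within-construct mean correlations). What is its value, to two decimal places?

Between-construct mean = 1.50/8 = 0.1875.
Mean within-Anx = 3.19/6 = 0.5317; mean within-TI = 0.43/1 = 0.4300.
Geometric mean = √(0.5317 × 0.4300) = 0.4782.
HTMT = 0.1875 / 0.4782 = 0.39.

0.39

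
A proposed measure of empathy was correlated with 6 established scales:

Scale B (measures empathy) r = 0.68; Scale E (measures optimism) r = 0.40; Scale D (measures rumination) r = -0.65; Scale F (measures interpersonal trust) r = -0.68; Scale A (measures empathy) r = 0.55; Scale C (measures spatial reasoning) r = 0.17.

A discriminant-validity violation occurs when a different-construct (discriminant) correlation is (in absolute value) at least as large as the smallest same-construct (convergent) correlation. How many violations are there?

2

Convergent (same construct = empathy): Scale B, Scale A.
Smallest convergent = 0.55. Discriminant |r|: 0.40, 0.65, 0.68, 0.17; count ≥ 0.55 → 2.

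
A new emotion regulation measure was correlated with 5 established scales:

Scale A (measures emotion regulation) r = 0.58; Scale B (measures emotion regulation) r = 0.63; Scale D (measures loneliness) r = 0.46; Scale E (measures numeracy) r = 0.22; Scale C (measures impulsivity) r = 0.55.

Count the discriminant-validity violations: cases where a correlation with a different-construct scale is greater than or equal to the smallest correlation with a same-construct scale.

0

Convergent (same construct = emotion regulation): Scale A, Scale B.
Smallest convergent = 0.58. Discriminant values: 0.46, 0.22, 0.55; count ≥ 0.58 → 0.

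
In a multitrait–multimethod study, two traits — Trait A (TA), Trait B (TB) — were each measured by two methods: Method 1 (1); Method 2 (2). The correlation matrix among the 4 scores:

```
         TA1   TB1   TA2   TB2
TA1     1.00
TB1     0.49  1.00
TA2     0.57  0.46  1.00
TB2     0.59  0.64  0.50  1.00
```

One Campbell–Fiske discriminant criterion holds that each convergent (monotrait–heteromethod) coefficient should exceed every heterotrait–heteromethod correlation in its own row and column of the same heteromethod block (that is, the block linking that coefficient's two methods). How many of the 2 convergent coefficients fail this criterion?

1

Checking each validity diagonal entry against its comparison values:
TA (methods 1·2): 0.57 vs {0.59, 0.46} → fail.
TB (methods 1·2): 0.64 vs {0.46, 0.59} → pass.
1 of 2 fail.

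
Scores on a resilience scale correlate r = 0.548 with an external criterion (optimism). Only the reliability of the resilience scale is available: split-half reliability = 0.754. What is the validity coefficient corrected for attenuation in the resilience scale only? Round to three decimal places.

0.631

Single correction: r_c = r_obs / √r_xx = 0.548 / √0.754 = 0.548 / 0.8683 ≈ 0.631.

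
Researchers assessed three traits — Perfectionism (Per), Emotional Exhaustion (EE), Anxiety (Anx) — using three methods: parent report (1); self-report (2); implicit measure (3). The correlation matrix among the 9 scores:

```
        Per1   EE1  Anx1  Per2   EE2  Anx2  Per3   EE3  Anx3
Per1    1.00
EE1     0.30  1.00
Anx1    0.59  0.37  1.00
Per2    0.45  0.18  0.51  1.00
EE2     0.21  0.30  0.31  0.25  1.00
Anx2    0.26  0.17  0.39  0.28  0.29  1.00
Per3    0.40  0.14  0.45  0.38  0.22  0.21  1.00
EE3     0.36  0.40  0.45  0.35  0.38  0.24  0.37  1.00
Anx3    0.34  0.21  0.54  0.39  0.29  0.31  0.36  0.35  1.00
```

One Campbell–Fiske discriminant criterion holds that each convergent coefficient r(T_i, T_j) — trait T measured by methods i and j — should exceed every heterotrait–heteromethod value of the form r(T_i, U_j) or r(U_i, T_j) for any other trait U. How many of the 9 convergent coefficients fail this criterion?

7

Each convergent coefficient versus the relevant comparison correlations:
Per (methods 1·2): 0.45 vs {0.21, 0.18, 0.26, 0.51} → fail.
Per (methods 1·3): 0.40 vs {0.36, 0.14, 0.34, 0.45} → fail.
Per (methods 2·3): 0.38 vs {0.35, 0.22, 0.39, 0.21} → fail.
EE (methods 1·2): 0.30 vs {0.18, 0.21, 0.17, 0.31} → fail.
EE (methods 1·3): 0.40 vs {0.14, 0.36, 0.21, 0.45} → fail.
EE (methods 2·3): 0.38 vs {0.22, 0.35, 0.29, 0.24} → pass.
Anx (methods 1·2): 0.39 vs {0.51, 0.26, 0.31, 0.17} → fail.
Anx (methods 1·3): 0.54 vs {0.45, 0.34, 0.45, 0.21} → pass.
Anx (methods 2·3): 0.31 vs {0.21, 0.39, 0.24, 0.29} → fail.
7 of 9 fail.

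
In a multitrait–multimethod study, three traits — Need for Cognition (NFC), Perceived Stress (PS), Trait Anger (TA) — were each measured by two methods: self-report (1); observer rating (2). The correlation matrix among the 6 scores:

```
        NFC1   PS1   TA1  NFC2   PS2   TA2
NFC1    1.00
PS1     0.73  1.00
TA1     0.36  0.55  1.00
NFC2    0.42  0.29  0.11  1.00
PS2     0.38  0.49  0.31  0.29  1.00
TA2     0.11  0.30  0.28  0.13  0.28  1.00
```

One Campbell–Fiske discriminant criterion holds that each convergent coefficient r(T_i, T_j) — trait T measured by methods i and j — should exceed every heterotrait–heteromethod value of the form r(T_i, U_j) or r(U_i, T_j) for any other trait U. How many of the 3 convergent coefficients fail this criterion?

1

Checking each validity diagonal entry against its comparison values:
NFC (methods 1·2): 0.42 vs {0.38, 0.29, 0.11, 0.11} → pass.
PS (methods 1·2): 0.49 vs {0.29, 0.38, 0.30, 0.31} → pass.
TA (methods 1·2): 0.28 vs {0.11, 0.11, 0.31, 0.30} → fail.
1 of 3 fail.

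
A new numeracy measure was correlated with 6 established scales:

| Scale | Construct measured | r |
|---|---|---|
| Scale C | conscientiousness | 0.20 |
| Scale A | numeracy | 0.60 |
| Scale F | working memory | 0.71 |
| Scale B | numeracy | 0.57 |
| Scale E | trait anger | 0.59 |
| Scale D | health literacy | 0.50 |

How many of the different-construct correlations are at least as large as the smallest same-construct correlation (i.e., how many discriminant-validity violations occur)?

2

Convergent (same construct = numeracy): Scale A, Scale B.
Smallest convergent = 0.57. Discriminant values: 0.20, 0.71, 0.59, 0.50; count ≥ 0.57 → 2.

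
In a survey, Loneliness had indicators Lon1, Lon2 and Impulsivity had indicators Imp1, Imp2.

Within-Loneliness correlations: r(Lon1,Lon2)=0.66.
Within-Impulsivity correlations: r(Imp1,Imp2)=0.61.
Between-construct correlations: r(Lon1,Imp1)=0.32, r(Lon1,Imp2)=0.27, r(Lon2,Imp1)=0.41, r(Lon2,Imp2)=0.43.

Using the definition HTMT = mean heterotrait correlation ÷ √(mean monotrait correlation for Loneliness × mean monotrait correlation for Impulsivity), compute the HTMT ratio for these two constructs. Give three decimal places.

Between-construct mean = 1.43/4 = 0.3575.
Mean within-Lon = 0.66/1 = 0.6600; mean within-Imp = 0.61/1 = 0.6100.
Geometric mean = √(0.6600 × 0.6100) = 0.6345.
HTMT = 0.3575 / 0.6345 = 0.563.

0.563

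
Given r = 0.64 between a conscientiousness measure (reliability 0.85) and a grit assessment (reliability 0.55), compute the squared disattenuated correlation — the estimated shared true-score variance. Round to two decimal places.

0.88

Disattenuated r = 0.64 / √(0.85 × 0.55) = 0.64 / 0.6837 = 0.9361.
Shared true-score variance = 0.9361² = 0.8763 ≈ 0.88.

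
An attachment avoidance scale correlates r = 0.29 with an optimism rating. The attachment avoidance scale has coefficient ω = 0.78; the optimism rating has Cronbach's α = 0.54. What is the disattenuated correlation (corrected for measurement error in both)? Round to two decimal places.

0.45

r_true = r_obs / √(r_xx · r_yy) = 0.29 / √(0.78 × 0.54) = 0.29 / √0.4212 = 0.29 / 0.6490 ≈ 0.45.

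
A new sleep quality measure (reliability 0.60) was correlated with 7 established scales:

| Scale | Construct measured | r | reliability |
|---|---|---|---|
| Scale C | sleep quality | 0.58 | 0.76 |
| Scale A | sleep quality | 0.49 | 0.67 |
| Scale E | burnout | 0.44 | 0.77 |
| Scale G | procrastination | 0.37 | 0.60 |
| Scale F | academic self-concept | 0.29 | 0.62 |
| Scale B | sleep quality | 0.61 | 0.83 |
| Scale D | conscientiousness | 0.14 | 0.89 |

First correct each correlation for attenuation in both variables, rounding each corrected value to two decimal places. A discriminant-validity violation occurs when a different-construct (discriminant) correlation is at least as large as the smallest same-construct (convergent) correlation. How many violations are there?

Disattenuated r (r / √(r_scale · r_new)):
  Scale C (conv): 0.58 / √(0.76·0.60) = 0.86
  Scale A (conv): 0.49 / √(0.67·0.60) = 0.77
  Scale E (disc): 0.44 / √(0.77·0.60) = 0.65
  Scale G (disc): 0.37 / √(0.60·0.60) = 0.62
  Scale F (disc): 0.29 / √(0.62·0.60) = 0.48
  Scale B (conv): 0.61 / √(0.83·0.60) = 0.86
  Scale D (disc): 0.14 / √(0.89·0.60) = 0.19
Smallest convergent = 0.77. Discriminant values: 0.65, 0.62, 0.48, 0.19; count ≥ 0.77 → 0.

0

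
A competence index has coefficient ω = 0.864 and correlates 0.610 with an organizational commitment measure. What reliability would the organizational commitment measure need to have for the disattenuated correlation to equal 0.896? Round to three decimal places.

r_true = r_obs / √(r_xx · r_yy) ⇒ 0.896 = 0.610 / √(0.864 · r_yy).
√(0.864 · r_yy) = 0.610 / 0.896 = 0.6808; 0.864 · r_yy = 0.4635; r_yy = 0.4635 / 0.864 ≈ 0.536.

0.536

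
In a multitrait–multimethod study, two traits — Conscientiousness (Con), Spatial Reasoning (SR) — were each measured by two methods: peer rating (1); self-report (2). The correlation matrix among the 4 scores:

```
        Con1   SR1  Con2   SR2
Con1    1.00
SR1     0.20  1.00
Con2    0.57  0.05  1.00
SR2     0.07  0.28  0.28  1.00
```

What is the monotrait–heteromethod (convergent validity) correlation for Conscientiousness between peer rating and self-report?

Same trait (Con), different methods: r(Con1, Con2) = 0.57.

0.57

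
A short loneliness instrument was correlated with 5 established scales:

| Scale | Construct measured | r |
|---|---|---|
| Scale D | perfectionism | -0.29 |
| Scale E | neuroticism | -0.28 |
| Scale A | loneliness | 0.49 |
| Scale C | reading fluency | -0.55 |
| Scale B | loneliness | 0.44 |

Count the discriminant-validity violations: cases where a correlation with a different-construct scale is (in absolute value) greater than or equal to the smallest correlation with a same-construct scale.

Convergent (same construct = loneliness): Scale A, Scale B.
Smallest convergent = 0.44. Discriminant |r|: 0.29, 0.28, 0.55; count ≥ 0.44 → 1.

1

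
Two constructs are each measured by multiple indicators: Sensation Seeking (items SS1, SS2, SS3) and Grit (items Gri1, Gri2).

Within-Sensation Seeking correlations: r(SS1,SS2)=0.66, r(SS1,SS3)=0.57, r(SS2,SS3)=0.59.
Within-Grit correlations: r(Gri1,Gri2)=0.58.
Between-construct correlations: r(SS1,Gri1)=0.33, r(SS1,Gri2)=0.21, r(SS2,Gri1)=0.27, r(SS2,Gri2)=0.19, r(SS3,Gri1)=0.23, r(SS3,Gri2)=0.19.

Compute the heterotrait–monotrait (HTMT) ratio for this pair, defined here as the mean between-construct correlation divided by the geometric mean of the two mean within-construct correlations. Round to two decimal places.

0.40

Mean between = 1.42/6 = 0.2367.
Mean within-SS = 1.82/3 = 0.6067; mean within-Gri = 0.58/1 = 0.5800.
Geometric mean = √(0.6067 × 0.5800) = 0.5932.
HTMT = 0.2367 / 0.5932 = 0.40.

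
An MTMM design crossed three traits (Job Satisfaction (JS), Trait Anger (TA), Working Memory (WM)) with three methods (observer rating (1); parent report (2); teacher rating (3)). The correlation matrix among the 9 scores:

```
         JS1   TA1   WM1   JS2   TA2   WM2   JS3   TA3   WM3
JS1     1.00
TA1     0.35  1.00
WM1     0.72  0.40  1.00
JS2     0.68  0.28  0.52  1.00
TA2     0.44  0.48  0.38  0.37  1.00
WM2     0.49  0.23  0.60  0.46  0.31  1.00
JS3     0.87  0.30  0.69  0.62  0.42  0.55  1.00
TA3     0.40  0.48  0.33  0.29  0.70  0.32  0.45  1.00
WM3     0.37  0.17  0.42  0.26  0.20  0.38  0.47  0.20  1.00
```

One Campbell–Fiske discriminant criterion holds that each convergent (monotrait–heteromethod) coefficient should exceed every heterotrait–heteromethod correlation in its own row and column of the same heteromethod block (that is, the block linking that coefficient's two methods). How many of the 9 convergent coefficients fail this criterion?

2

Checking each validity diagonal entry against its comparison values:
JS (methods 1·2): 0.68 vs {0.44, 0.28, 0.49, 0.52} → pass.
JS (methods 1·3): 0.87 vs {0.40, 0.30, 0.37, 0.69} → pass.
JS (methods 2·3): 0.62 vs {0.29, 0.42, 0.26, 0.55} → pass.
TA (methods 1·2): 0.48 vs {0.28, 0.44, 0.23, 0.38} → pass.
TA (methods 1·3): 0.48 vs {0.30, 0.40, 0.17, 0.33} → pass.
TA (methods 2·3): 0.70 vs {0.42, 0.29, 0.20, 0.32} → pass.
WM (methods 1·2): 0.60 vs {0.52, 0.49, 0.38, 0.23} → pass.
WM (methods 1·3): 0.42 vs {0.69, 0.37, 0.33, 0.17} → fail.
WM (methods 2·3): 0.38 vs {0.55, 0.26, 0.32, 0.20} → fail.
2 of 9 fail.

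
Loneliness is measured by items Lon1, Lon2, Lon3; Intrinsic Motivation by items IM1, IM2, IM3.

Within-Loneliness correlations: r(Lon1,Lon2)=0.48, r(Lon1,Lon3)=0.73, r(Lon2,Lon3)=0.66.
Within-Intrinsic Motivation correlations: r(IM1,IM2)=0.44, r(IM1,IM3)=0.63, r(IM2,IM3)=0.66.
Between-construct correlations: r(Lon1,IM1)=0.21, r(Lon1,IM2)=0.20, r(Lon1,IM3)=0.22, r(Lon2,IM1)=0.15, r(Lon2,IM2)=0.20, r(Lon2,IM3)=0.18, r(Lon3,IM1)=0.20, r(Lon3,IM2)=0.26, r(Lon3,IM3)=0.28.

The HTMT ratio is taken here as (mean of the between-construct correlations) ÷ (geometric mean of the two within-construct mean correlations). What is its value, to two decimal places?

0.35

Between-construct mean = 1.90/9 = 0.2111.
Mean within-Lon = 1.87/3 = 0.6233; mean within-IM = 1.73/3 = 0.5767.
Geometric mean = √(0.6233 × 0.5767) = 0.5995.
HTMT = 0.2111 / 0.5995 = 0.35.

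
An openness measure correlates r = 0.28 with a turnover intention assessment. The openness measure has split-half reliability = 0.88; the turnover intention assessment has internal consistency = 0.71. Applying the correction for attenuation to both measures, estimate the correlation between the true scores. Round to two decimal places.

0.35

r_true = r_obs / √(r_xx · r_yy) = 0.28 / √(0.88 × 0.71) = 0.28 / √0.6248 = 0.28 / 0.7904 ≈ 0.35.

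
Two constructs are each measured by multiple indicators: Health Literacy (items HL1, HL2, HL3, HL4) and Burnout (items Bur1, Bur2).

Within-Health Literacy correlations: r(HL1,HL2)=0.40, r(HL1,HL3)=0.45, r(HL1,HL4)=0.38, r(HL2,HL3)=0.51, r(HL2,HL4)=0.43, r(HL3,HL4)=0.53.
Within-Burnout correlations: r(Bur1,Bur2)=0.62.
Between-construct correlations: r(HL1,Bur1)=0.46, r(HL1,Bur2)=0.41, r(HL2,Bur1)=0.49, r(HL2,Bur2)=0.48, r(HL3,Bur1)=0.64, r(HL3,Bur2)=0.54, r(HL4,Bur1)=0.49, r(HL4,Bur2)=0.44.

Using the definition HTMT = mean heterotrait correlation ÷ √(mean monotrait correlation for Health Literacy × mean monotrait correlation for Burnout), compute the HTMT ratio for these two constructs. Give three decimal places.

Between-construct mean = 3.95/8 = 0.4938.
Mean within-HL = 2.70/6 = 0.4500; mean within-Bur = 0.62/1 = 0.6200.
Geometric mean = √(0.4500 × 0.6200) = 0.5282.
HTMT = 0.4938 / 0.5282 = 0.935.

0.935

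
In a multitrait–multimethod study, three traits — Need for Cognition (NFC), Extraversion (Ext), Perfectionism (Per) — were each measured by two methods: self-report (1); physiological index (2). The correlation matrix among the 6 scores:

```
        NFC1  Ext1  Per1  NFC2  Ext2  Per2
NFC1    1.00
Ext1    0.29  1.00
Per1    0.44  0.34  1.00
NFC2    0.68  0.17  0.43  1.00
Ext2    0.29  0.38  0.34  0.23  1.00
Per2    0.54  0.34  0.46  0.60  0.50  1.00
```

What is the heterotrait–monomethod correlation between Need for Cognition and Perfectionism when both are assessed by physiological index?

Different traits, same method: r(NFC2, Per2) = 0.60.

0.60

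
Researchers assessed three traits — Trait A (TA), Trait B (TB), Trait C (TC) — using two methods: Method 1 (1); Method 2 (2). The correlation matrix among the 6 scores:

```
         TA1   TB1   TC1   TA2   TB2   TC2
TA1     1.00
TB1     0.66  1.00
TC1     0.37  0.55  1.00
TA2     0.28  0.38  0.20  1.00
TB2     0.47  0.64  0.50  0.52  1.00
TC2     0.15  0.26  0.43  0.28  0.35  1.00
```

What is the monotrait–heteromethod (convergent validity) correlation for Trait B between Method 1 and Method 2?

0.64

Same trait (TB), different methods: r(TB1, TB2) = 0.64.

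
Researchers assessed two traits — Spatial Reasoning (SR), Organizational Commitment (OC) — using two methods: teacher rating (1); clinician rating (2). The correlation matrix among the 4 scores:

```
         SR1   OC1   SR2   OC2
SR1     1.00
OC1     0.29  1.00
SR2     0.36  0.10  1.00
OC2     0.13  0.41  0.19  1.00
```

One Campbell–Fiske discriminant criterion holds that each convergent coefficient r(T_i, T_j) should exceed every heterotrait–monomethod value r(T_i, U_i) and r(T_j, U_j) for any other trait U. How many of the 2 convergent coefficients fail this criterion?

0

Each convergent coefficient versus the relevant comparison correlations:
SR (methods 1·2): 0.36 vs {0.29, 0.19} → pass.
OC (methods 1·2): 0.41 vs {0.29, 0.19} → pass.
0 of 2 fail.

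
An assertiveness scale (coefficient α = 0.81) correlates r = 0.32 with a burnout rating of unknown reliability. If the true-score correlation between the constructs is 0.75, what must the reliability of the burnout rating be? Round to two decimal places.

0.22

r_true = r_obs / √(r_xx · r_yy) ⇒ 0.75 = 0.32 / √(0.81 · r_yy).
√(0.81 · r_yy) = 0.32 / 0.75 = 0.4267; 0.81 · r_yy = 0.1821; r_yy = 0.1821 / 0.81 ≈ 0.22.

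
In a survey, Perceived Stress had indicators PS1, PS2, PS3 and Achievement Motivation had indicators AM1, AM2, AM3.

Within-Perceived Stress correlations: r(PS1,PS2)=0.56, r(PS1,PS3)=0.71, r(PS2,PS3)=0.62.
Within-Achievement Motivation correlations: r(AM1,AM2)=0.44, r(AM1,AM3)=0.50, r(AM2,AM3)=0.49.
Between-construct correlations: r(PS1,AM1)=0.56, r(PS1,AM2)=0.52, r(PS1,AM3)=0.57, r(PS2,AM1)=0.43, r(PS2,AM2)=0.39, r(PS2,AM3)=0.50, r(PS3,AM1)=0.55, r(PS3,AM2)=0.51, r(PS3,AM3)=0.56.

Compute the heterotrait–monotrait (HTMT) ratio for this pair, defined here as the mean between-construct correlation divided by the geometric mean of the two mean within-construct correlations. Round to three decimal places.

Between-construct mean = 4.59/9 = 0.5100.
Mean within-PS = 1.89/3 = 0.6300; mean within-AM = 1.43/3 = 0.4767.
Geometric mean = √(0.6300 × 0.4767) = 0.5480.
HTMT = 0.5100 / 0.5480 = 0.931.

0.931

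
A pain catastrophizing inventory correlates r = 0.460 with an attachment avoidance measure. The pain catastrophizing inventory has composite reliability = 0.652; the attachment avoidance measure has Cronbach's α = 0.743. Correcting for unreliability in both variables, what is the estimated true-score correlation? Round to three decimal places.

0.661

r_true = r_obs / √(r_xx · r_yy) = 0.460 / √(0.652 × 0.743) = 0.460 / √0.484436 = 0.460 / 0.6960 ≈ 0.661.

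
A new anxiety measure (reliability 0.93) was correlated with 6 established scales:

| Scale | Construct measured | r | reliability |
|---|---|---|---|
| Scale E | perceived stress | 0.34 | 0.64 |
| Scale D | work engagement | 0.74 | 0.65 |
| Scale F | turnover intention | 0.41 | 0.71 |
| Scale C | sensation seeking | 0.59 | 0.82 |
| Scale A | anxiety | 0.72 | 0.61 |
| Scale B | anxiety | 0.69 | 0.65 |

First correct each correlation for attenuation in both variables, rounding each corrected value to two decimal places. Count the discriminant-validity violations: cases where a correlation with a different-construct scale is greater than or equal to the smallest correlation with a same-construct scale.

1

Disattenuated r (r / √(r_scale · r_new)):
  Scale E (disc): 0.34 / √(0.64·0.93) = 0.44
  Scale D (disc): 0.74 / √(0.65·0.93) = 0.95
  Scale F (disc): 0.41 / √(0.71·0.93) = 0.50
  Scale C (disc): 0.59 / √(0.82·0.93) = 0.68
  Scale A (conv): 0.72 / √(0.61·0.93) = 0.96
  Scale B (conv): 0.69 / √(0.65·0.93) = 0.89
Smallest convergent = 0.89. Discriminant values: 0.44, 0.95, 0.50, 0.68; count ≥ 0.89 → 1.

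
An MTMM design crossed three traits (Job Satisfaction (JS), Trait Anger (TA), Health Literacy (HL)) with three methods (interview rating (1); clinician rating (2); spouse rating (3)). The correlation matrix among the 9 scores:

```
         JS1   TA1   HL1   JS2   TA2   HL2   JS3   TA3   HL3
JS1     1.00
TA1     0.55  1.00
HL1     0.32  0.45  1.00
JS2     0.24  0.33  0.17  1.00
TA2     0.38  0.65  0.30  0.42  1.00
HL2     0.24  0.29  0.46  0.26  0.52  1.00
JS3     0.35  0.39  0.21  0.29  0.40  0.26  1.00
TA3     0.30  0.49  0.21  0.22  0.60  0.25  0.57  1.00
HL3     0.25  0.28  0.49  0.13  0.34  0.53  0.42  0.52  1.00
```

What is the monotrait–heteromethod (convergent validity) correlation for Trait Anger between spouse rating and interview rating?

0.49

Same trait (TA), different methods: r(TA3, TA1) = 0.49.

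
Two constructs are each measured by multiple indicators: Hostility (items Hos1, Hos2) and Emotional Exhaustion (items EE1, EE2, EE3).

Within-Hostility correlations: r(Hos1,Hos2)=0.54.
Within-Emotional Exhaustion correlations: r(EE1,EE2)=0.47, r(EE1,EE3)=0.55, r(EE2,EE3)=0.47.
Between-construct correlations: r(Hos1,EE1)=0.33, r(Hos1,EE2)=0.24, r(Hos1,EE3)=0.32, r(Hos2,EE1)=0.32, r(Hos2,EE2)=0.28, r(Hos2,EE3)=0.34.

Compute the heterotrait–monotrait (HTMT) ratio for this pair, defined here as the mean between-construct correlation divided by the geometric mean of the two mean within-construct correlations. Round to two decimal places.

Between-construct mean = 1.83/6 = 0.3050.
Mean within-Hos = 0.54/1 = 0.5400; mean within-EE = 1.49/3 = 0.4967.
Geometric mean = √(0.5400 × 0.4967) = 0.5179.
HTMT = 0.3050 / 0.5179 = 0.59.

0.59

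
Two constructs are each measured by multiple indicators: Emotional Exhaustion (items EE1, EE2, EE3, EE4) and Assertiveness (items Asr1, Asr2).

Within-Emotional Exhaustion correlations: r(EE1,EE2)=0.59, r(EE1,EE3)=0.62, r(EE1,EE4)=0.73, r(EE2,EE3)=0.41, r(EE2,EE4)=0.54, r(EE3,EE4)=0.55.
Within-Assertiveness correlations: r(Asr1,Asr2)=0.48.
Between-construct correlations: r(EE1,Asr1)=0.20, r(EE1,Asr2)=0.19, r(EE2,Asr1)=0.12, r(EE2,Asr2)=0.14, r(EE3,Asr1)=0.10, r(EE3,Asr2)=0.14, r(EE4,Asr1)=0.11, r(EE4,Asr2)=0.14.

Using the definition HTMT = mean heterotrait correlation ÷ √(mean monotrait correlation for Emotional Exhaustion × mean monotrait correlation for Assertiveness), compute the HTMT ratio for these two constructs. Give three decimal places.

Between-construct mean = 1.14/8 = 0.1425.
Mean within-EE = 3.44/6 = 0.5733; mean within-Asr = 0.48/1 = 0.4800.
Geometric mean = √(0.5733 × 0.4800) = 0.5246.
HTMT = 0.1425 / 0.5246 = 0.272.

0.272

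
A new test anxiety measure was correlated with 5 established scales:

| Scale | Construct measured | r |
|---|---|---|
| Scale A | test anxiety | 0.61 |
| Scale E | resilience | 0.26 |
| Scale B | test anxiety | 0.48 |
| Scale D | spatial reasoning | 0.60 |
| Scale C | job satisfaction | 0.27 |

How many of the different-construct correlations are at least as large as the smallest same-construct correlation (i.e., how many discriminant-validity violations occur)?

1

Convergent (same construct = test anxiety): Scale A, Scale B.
Smallest convergent = 0.48. Discriminant values: 0.26, 0.60, 0.27; count ≥ 0.48 → 1.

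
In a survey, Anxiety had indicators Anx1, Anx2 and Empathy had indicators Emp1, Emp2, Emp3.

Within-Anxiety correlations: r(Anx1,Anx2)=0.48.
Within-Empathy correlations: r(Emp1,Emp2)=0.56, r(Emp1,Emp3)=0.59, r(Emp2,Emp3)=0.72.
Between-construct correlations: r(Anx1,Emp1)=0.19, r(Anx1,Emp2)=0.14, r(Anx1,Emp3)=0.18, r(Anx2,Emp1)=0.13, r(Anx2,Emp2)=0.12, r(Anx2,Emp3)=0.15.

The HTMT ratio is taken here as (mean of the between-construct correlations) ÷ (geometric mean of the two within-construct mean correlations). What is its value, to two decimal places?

0.28

Between-construct mean = 0.91/6 = 0.1517.
Mean within-Anx = 0.48/1 = 0.4800; mean within-Emp = 1.87/3 = 0.6233.
Geometric mean = √(0.4800 × 0.6233) = 0.5470.
HTMT = 0.1517 / 0.5470 = 0.28.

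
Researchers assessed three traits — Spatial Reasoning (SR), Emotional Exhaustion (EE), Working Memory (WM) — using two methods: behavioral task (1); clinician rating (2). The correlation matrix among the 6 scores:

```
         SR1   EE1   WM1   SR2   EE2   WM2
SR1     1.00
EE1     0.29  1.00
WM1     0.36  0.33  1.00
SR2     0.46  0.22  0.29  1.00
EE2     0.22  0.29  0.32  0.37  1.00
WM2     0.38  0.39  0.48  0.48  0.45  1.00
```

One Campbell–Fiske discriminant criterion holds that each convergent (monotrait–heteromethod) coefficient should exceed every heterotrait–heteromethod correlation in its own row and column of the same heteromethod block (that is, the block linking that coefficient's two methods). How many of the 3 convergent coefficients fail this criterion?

1

Checking each validity diagonal entry against its comparison values:
SR (methods 1·2): 0.46 vs {0.22, 0.22, 0.38, 0.29} → pass.
EE (methods 1·2): 0.29 vs {0.22, 0.22, 0.39, 0.32} → fail.
WM (methods 1·2): 0.48 vs {0.29, 0.38, 0.32, 0.39} → pass.
1 of 3 fail.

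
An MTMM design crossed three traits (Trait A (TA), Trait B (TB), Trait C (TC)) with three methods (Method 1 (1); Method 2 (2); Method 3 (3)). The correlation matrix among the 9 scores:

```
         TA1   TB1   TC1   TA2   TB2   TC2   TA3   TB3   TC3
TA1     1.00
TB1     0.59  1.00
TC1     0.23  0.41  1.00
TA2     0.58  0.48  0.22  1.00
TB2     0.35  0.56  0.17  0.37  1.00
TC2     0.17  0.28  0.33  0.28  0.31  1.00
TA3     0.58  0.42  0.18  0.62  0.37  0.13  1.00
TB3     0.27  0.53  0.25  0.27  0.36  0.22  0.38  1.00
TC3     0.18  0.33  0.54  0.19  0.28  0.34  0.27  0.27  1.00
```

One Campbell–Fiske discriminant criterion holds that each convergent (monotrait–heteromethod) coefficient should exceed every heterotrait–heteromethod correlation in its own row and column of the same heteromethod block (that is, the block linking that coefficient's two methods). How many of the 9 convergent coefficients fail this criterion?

1

Checking each validity diagonal entry against its comparison values:
TA (methods 1·2): 0.58 vs {0.35, 0.48, 0.17, 0.22} → pass.
TA (methods 1·3): 0.58 vs {0.27, 0.42, 0.18, 0.18} → pass.
TA (methods 2·3): 0.62 vs {0.27, 0.37, 0.19, 0.13} → pass.
TB (methods 1·2): 0.56 vs {0.48, 0.35, 0.28, 0.17} → pass.
TB (methods 1·3): 0.53 vs {0.42, 0.27, 0.33, 0.25} → pass.
TB (methods 2·3): 0.36 vs {0.37, 0.27, 0.28, 0.22} → fail.
TC (methods 1·2): 0.33 vs {0.22, 0.17, 0.17, 0.28} → pass.
TC (methods 1·3): 0.54 vs {0.18, 0.18, 0.25, 0.33} → pass.
TC (methods 2·3): 0.34 vs {0.13, 0.19, 0.22, 0.28} → pass.
1 of 9 fail.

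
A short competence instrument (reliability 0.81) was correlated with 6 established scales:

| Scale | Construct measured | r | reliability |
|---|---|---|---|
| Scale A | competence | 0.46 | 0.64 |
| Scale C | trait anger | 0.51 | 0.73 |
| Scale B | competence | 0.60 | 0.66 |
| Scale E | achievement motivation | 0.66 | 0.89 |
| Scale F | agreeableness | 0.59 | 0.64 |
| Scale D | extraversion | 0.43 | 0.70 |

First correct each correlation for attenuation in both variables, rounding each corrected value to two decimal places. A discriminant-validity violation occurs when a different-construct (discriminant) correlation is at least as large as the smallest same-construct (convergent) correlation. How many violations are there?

Disattenuated r (r / √(r_scale · r_new)):
  Scale A (conv): 0.46 / √(0.64·0.81) = 0.64
  Scale C (disc): 0.51 / √(0.73·0.81) = 0.66
  Scale B (conv): 0.60 / √(0.66·0.81) = 0.82
  Scale E (disc): 0.66 / √(0.89·0.81) = 0.78
  Scale F (disc): 0.59 / √(0.64·0.81) = 0.82
  Scale D (disc): 0.43 / √(0.70·0.81) = 0.57
Smallest convergent = 0.64. Discriminant values: 0.66, 0.78, 0.82, 0.57; count ≥ 0.64 → 3.

3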